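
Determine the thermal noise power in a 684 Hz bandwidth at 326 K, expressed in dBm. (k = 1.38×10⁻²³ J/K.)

−145.1 dBm

P_n = kTB = 1.38×10⁻²³ × 326 × 6.84×10² = 3.08×10⁻¹⁸ W
In dBm: 10 log₁₀(3.08×10⁻¹⁸ / 10⁻³) = −145.1 dBm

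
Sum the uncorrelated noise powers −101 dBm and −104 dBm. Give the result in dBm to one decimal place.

Convert to linear, add, convert back:
P₁ = 7.94×10⁻¹⁴ W, P₂ = 3.98×10⁻¹⁴ W
P_tot = 1.19×10⁻¹³ W → 10 log₁₀(P_tot / 10⁻³) = −99.2 dBm

−99.2 dBm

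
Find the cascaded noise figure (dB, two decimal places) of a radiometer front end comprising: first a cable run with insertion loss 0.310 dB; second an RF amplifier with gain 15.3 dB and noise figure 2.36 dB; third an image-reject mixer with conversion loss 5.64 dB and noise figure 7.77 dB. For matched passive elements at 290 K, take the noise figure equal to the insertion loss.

Convert to linear (a loss of L dB is a gain of −L dB): F_i = 10^(NF_i/10), G_i = 10^(G_i,dB/10)
  Stage 1: F_1 = 10^(0.310/10) = 1.074, G_1 = 10^(−0.310/10) = 0.9311
  Stage 2: F_2 = 10^(2.36/10) = 1.722, G_2 = 10^(15.3/10) = 33.88
  Stage 3: F_3 = 10^(7.77/10) = 5.984, G_3 = 10^(−5.64/10) = 0.2729
Friis cascade:
  F = 1.074 + (1.722 − 1)/0.9311 + (5.984 − 1)/31.55 = 2.007
NF = 10 log₁₀(2.007) = 3.03 dB

3.03 dB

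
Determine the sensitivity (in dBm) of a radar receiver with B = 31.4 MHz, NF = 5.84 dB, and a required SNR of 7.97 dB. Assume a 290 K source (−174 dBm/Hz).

−85.2 dBm

Sensitivity = −174 + 10 log₁₀(B) + NF + SNR_min
= −174 + 74.97 + 5.84 + 7.97
= −85.22 dBm → −85.2 dBm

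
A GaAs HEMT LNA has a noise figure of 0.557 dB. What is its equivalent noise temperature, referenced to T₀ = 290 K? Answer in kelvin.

39.7 K

F = 10^(0.557/10) = 1.13684
T_e = (F − 1)·T₀ = (1.13684 − 1) × 290 = 39.7 K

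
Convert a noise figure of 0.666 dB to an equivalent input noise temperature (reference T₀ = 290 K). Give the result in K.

48.1 K

F = 10^(0.666/10) = 1.16574
T_e = (F − 1)·T₀ = (1.16574 − 1) × 290 = 48.1 K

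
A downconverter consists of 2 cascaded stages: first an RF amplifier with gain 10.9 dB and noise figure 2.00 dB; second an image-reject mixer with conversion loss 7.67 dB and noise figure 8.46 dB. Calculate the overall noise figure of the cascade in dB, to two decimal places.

3.17 dB

Convert to linear (a loss of L dB is a gain of −L dB): F_i = 10^(NF_i/10), G_i = 10^(G_i,dB/10)
  Stage 1: F_1 = 10^(2.00/10) = 1.585, G_1 = 10^(10.9/10) = 12.30
  Stage 2: F_2 = 10^(8.46/10) = 7.015, G_2 = 10^(−7.67/10) = 0.1710
Friis cascade:
  F = 1.585 + (7.015 − 1)/12.30 = 2.074
NF = 10 log₁₀(2.074) = 3.17 dB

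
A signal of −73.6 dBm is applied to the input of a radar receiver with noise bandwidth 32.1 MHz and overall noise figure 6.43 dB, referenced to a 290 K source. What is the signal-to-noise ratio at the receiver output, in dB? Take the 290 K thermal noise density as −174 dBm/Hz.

Noise floor: N = −174 + 10 log₁₀(B) + NF
10 log₁₀(3.21×10⁷) = 75.07 dB
N = −174 + 75.07 + 6.43 = −92.50 dBm
SNR = P_sig − N = −73.6 − (−92.50) = 18.90 dB → 18.9 dB

18.9 dB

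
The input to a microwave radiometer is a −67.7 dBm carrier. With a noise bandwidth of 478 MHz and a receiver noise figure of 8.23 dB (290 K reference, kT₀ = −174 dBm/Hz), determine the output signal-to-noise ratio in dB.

11.3 dB

Noise floor: N = −174 + 10 log₁₀(B) + NF
10 log₁₀(4.78×10⁸) = 86.79 dB
N = −174 + 86.79 + 8.23 = −78.98 dBm
SNR = P_sig − N = −67.7 − (−78.98) = 11.28 dB → 11.3 dB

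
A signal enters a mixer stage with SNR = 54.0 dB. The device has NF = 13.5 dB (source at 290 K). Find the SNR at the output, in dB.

By definition F = SNR_in/SNR_out, so in dB: SNR_out = SNR_in − NF
SNR_out = 54.0 − 13.5 = 40.5 dB

40.5 dB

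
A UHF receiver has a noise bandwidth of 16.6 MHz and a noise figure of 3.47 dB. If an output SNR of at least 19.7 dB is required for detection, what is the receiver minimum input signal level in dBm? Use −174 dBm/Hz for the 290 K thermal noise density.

−78.6 dBm

Sensitivity = −174 + 10 log₁₀(B) + NF + SNR_min
= −174 + 72.2 + 3.47 + 19.7
= −78.63 dBm → −78.6 dBm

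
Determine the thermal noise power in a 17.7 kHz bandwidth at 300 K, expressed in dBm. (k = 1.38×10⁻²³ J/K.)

−131.4 dBm

P_n = kTB = 1.38×10⁻²³ × 300 × 1.77×10⁴ = 7.33×10⁻¹⁷ W
In dBm: 10 log₁₀(7.33×10⁻¹⁷ / 10⁻³) = −131.4 dBm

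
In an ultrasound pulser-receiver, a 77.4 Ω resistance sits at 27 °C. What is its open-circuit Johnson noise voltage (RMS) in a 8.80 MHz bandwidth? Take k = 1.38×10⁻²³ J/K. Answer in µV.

T = 27 °C + 273.15 = 300.15 K
V_n = √(4kTRB)
4kTRB = 4 × 1.38×10⁻²³ × 300.15 × 7.74×10¹ × 8.80×10⁶ = 1.13×10⁻¹¹ V²
V_n = √(1.13×10⁻¹¹) = 3.36×10⁻⁶ V = 3.36 µV

3.36 µV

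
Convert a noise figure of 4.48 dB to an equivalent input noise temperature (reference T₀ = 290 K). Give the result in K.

F = 10^(4.48/10) = 2.80543
T_e = (F − 1)·T₀ = (2.80543 − 1) × 290 = 524 K

524 K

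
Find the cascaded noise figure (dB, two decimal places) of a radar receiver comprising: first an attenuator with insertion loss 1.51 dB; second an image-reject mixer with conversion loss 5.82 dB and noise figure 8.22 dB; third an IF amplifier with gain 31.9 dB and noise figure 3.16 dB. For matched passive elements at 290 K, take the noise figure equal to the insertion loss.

Convert to linear (a loss of L dB is a gain of −L dB): F_i = 10^(NF_i/10), G_i = 10^(G_i,dB/10)
  Stage 1: F_1 = 10^(1.51/10) = 1.416, G_1 = 10^(−1.51/10) = 0.7063
  Stage 2: F_2 = 10^(8.22/10) = 6.637, G_2 = 10^(−5.82/10) = 0.2618
  Stage 3: F_3 = 10^(3.16/10) = 2.070, G_3 = 10^(31.9/10) = 1549
Friis cascade:
  F = 1.416 + (6.637 − 1)/0.7063 + (2.070 − 1)/0.1849 = 15.18
NF = 10 log₁₀(15.18) = 11.81 dB

11.81 dB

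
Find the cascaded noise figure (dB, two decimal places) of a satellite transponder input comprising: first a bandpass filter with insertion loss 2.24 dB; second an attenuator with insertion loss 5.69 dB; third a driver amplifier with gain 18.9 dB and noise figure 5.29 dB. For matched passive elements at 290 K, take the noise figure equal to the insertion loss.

Convert to linear (a loss of L dB is a gain of −L dB): F_i = 10^(NF_i/10), G_i = 10^(G_i,dB/10)
  Stage 1: F_1 = 10^(2.24/10) = 1.675, G_1 = 10^(−2.24/10) = 0.5970
  Stage 2: F_2 = 10^(5.69/10) = 3.707, G_2 = 10^(−5.69/10) = 0.2698
  Stage 3: F_3 = 10^(5.29/10) = 3.381, G_3 = 10^(18.9/10) = 77.62
Friis cascade:
  F = 1.675 + (3.707 − 1)/0.5970 + (3.381 − 1)/0.1611 = 20.99
NF = 10 log₁₀(20.99) = 13.22 dB

13.22 dB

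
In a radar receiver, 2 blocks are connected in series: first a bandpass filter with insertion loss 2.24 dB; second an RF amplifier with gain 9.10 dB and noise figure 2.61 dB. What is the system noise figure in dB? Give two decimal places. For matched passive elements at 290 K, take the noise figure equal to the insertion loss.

4.85 dB

Convert to linear (a loss of L dB is a gain of −L dB): F_i = 10^(NF_i/10), G_i = 10^(G_i,dB/10)
  Stage 1: F_1 = 10^(2.24/10) = 1.675, G_1 = 10^(−2.24/10) = 0.5970
  Stage 2: F_2 = 10^(2.61/10) = 1.824, G_2 = 10^(9.10/10) = 8.128
Friis cascade:
  F = 1.675 + (1.824 − 1)/0.5970 = 3.055
NF = 10 log₁₀(3.055) = 4.85 dB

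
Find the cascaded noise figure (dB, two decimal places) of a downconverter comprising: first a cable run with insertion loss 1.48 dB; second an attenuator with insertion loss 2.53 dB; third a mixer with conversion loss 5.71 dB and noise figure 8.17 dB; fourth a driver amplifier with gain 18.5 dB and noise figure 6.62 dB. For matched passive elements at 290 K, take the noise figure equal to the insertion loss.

Convert to linear (a loss of L dB is a gain of −L dB): F_i = 10^(NF_i/10), G_i = 10^(G_i,dB/10)
  Stage 1: F_1 = 10^(1.48/10) = 1.406, G_1 = 10^(−1.48/10) = 0.7112
  Stage 2: F_2 = 10^(2.53/10) = 1.791, G_2 = 10^(−2.53/10) = 0.5585
  Stage 3: F_3 = 10^(8.17/10) = 6.561, G_3 = 10^(−5.71/10) = 0.2685
  Stage 4: F_4 = 10^(6.62/10) = 4.592, G_4 = 10^(18.5/10) = 70.79
Friis cascade:
  F = 1.406 + (1.791 − 1)/0.7112 + (6.561 − 1)/0.3972 + (4.592 − 1)/0.1067 = 50.20
NF = 10 log₁₀(50.20) = 17.01 dB

17.01 dB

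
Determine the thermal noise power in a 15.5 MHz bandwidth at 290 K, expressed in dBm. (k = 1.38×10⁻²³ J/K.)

−102.1 dBm

P_n = kTB = 1.38×10⁻²³ × 290 × 1.55×10⁷ = 6.20×10⁻¹⁴ W
In dBm: 10 log₁₀(6.20×10⁻¹⁴ / 10⁻³) = −102.1 dBm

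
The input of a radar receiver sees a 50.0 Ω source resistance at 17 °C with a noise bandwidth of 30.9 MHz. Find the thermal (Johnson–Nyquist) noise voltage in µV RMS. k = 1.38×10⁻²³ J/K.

4.97 µV

T = 17 °C + 273.15 = 290.15 K
V_n = √(4kTRB)
4kTRB = 4 × 1.38×10⁻²³ × 290.15 × 5.00×10¹ × 3.09×10⁷ = 2.47×10⁻¹¹ V²
V_n = √(2.47×10⁻¹¹) = 4.97×10⁻⁶ V = 4.97 µV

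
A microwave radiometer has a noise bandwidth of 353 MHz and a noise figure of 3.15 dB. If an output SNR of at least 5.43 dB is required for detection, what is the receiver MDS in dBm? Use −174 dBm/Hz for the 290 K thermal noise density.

Sensitivity = −174 + 10 log₁₀(B) + NF + SNR_min
= −174 + 85.48 + 3.15 + 5.43
= −79.94 dBm → −79.9 dBm

−79.9 dBm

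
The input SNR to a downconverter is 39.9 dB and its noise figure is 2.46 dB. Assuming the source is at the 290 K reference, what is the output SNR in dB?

37.44 dB

By definition F = SNR_in/SNR_out, so in dB: SNR_out = SNR_in − NF
SNR_out = 39.9 − 2.46 = 37.44 dB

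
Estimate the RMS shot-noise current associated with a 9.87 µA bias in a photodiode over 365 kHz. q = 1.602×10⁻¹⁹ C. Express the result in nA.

I_n = √(2qI·B)
2qI·B = 2 × 1.602×10⁻¹⁹ × 9.87×10⁻⁶ × 3.65×10⁵ = 1.15×10⁻¹⁸ A²
I_n = √(1.15×10⁻¹⁸) = 1.07×10⁻⁹ A = 1.07 nA

1.07 nA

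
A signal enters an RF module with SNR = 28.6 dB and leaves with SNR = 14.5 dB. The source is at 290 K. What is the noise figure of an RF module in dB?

14.1 dB

NF (dB) = SNR_in(dB) − SNR_out(dB) when the source is at T₀
NF = 28.6 − 14.5 = 14.1 dB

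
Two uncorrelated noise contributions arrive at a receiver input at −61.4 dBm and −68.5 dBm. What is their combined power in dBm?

Convert to linear, add, convert back:
P₁ = 7.24×10⁻¹⁰ W, P₂ = 1.41×10⁻¹⁰ W
P_tot = 8.66×10⁻¹⁰ W → 10 log₁₀(P_tot / 10⁻³) = −60.6 dBm

−60.6 dBm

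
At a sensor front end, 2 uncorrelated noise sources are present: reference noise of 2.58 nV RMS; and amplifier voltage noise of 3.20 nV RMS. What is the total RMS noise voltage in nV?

Uncorrelated sources add in power (mean-square): V_tot = √(ΣV_i²)
V_tot = √[(2.58×10⁻⁹)² + (3.20×10⁻⁹)²] = 4.11×10⁻⁹ V = 4.11 nV

4.11 nV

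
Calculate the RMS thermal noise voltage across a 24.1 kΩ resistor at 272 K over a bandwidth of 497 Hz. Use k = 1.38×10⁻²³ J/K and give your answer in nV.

424 nV

V_n = √(4kTRB)
4kTRB = 4 × 1.38×10⁻²³ × 272 × 2.41×10⁴ × 4.97×10² = 1.80×10⁻¹³ V²
V_n = √(1.80×10⁻¹³) = 4.24×10⁻⁷ V = 424 nV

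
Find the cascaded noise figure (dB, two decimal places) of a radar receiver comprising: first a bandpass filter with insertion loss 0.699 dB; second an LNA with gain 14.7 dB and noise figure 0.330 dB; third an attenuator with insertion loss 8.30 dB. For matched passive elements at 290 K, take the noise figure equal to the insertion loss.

Convert to linear (a loss of L dB is a gain of −L dB): F_i = 10^(NF_i/10), G_i = 10^(G_i,dB/10)
  Stage 1: F_1 = 10^(0.699/10) = 1.175, G_1 = 10^(−0.699/10) = 0.8513
  Stage 2: F_2 = 10^(0.330/10) = 1.079, G_2 = 10^(14.7/10) = 29.51
  Stage 3: F_3 = 10^(8.30/10) = 6.761, G_3 = 10^(−8.30/10) = 0.1479
Friis cascade:
  F = 1.175 + (1.079 − 1)/0.8513 + (6.761 − 1)/25.12 = 1.497
NF = 10 log₁₀(1.497) = 1.75 dB

1.75 dB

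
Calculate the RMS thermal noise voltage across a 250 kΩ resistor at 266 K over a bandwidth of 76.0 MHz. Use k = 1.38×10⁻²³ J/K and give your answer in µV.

V_n = √(4kTRB)
4kTRB = 4 × 1.38×10⁻²³ × 266 × 2.50×10⁵ × 7.60×10⁷ = 2.79×10⁻⁷ V²
V_n = √(2.79×10⁻⁷) = 5.28×10⁻⁴ V = 528 µV

528 µV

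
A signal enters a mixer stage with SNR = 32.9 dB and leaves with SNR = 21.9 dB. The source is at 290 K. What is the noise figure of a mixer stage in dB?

11.0 dB

NF (dB) = SNR_in(dB) − SNR_out(dB) when the source is at T₀
NF = 32.9 − 21.9 = 11.0 dB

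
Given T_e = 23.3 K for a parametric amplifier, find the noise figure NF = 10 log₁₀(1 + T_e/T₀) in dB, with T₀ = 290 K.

F = 1 + T_e/T₀ = 1 + 23.3/290 = 1.08034
NF = 10 log₁₀(1.08034) = 0.336 dB

0.336 dB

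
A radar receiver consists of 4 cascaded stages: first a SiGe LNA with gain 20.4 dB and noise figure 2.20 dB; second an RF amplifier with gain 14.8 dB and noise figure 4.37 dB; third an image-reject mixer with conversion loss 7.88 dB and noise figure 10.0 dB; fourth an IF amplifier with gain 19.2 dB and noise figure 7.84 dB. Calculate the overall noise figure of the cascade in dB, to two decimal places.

2.27 dB

Convert to linear (a loss of L dB is a gain of −L dB): F_i = 10^(NF_i/10), G_i = 10^(G_i,dB/10)
  Stage 1: F_1 = 10^(2.20/10) = 1.660, G_1 = 10^(20.4/10) = 109.6
  Stage 2: F_2 = 10^(4.37/10) = 2.735, G_2 = 10^(14.8/10) = 30.20
  Stage 3: F_3 = 10^(10.0/10) = 10.00, G_3 = 10^(−7.88/10) = 0.1629
  Stage 4: F_4 = 10^(7.84/10) = 6.081, G_4 = 10^(19.2/10) = 83.18
Friis cascade:
  F = 1.660 + (2.735 − 1)/109.6 + (10.00 − 1)/3311 + (6.081 − 1)/539.5 = 1.688
NF = 10 log₁₀(1.688) = 2.27 dB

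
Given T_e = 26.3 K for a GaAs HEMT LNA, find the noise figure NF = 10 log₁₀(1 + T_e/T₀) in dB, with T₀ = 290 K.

F = 1 + T_e/T₀ = 1 + 26.3/290 = 1.09069
NF = 10 log₁₀(1.09069) = 0.377 dB

0.377 dB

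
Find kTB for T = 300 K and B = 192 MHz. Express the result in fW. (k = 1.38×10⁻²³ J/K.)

795 fW

P_n = kTB = 1.38×10⁻²³ × 300 × 1.92×10⁸ = 7.95×10⁻¹³ W = 795 fW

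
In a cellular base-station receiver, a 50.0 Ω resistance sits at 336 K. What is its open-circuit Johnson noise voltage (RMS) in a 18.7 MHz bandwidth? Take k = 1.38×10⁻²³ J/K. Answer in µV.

4.16 µV

V_n = √(4kTRB)
4kTRB = 4 × 1.38×10⁻²³ × 336 × 5.00×10¹ × 1.87×10⁷ = 1.73×10⁻¹¹ V²
V_n = √(1.73×10⁻¹¹) = 4.16×10⁻⁶ V = 4.16 µV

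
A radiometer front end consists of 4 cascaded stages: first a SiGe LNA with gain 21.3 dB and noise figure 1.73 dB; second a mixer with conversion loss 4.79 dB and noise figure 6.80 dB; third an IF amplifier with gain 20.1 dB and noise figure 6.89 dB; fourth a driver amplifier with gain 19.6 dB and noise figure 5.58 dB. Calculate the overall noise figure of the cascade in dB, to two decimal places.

Convert to linear (a loss of L dB is a gain of −L dB): F_i = 10^(NF_i/10), G_i = 10^(G_i,dB/10)
  Stage 1: F_1 = 10^(1.73/10) = 1.489, G_1 = 10^(21.3/10) = 134.9
  Stage 2: F_2 = 10^(6.80/10) = 4.786, G_2 = 10^(−4.79/10) = 0.3319
  Stage 3: F_3 = 10^(6.89/10) = 4.887, G_3 = 10^(20.1/10) = 102.3
  Stage 4: F_4 = 10^(5.58/10) = 3.614, G_4 = 10^(19.6/10) = 91.20
Friis cascade:
  F = 1.489 + (4.786 − 1)/134.9 + (4.887 − 1)/44.77 + (3.614 − 1)/4581 = 1.605
NF = 10 log₁₀(1.605) = 2.05 dB

2.05 dB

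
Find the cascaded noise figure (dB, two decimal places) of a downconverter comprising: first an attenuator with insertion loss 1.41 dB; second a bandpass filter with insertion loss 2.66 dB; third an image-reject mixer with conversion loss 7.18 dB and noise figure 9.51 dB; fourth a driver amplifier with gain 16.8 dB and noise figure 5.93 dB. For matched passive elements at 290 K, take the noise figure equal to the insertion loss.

17.90 dB

Convert to linear (a loss of L dB is a gain of −L dB): F_i = 10^(NF_i/10), G_i = 10^(G_i,dB/10)
  Stage 1: F_1 = 10^(1.41/10) = 1.384, G_1 = 10^(−1.41/10) = 0.7228
  Stage 2: F_2 = 10^(2.66/10) = 1.845, G_2 = 10^(−2.66/10) = 0.5420
  Stage 3: F_3 = 10^(9.51/10) = 8.933, G_3 = 10^(−7.18/10) = 0.1914
  Stage 4: F_4 = 10^(5.93/10) = 3.917, G_4 = 10^(16.8/10) = 47.86
Friis cascade:
  F = 1.384 + (1.845 − 1)/0.7228 + (8.933 − 1)/0.3917 + (3.917 − 1)/0.07499 = 61.71
NF = 10 log₁₀(61.71) = 17.90 dB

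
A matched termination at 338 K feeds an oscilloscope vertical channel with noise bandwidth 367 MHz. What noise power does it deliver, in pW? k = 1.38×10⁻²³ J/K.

1.71 pW

P_n = kTB = 1.38×10⁻²³ × 338 × 3.67×10⁸ = 1.71×10⁻¹² W = 1.71 pW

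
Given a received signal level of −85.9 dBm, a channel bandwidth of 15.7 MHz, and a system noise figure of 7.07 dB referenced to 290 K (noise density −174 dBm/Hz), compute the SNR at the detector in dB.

Noise floor: N = −174 + 10 log₁₀(B) + NF
10 log₁₀(1.57×10⁷) = 71.96 dB
N = −174 + 71.96 + 7.07 = −94.97 dBm
SNR = P_sig − N = −85.9 − (−94.97) = 9.07 dB → 9.1 dB

9.1 dB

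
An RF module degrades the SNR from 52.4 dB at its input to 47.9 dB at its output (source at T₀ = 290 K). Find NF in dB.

NF (dB) = SNR_in(dB) − SNR_out(dB) when the source is at T₀
NF = 52.4 − 47.9 = 4.5 dB

4.5 dB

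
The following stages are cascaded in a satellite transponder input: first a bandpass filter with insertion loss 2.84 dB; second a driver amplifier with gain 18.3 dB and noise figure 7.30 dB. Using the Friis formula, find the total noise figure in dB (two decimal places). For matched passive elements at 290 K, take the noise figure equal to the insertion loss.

Convert to linear (a loss of L dB is a gain of −L dB): F_i = 10^(NF_i/10), G_i = 10^(G_i,dB/10)
  Stage 1: F_1 = 10^(2.84/10) = 1.923, G_1 = 10^(−2.84/10) = 0.5200
  Stage 2: F_2 = 10^(7.30/10) = 5.370, G_2 = 10^(18.3/10) = 67.61
Friis cascade:
  F = 1.923 + (5.370 − 1)/0.5200 = 10.33
NF = 10 log₁₀(10.33) = 10.14 dB

10.14 dB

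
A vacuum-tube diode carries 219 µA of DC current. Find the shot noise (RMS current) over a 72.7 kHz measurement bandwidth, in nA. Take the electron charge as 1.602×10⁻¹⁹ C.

I_n = √(2qI·B)
2qI·B = 2 × 1.602×10⁻¹⁹ × 2.19×10⁻⁴ × 7.27×10⁴ = 5.10×10⁻¹⁸ A²
I_n = √(5.10×10⁻¹⁸) = 2.26×10⁻⁹ A = 2.26 nA

2.26 nA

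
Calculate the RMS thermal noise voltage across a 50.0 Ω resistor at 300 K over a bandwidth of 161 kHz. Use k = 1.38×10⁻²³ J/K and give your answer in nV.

365 nV

V_n = √(4kTRB)
4kTRB = 4 × 1.38×10⁻²³ × 300 × 5.00×10¹ × 1.61×10⁵ = 1.33×10⁻¹³ V²
V_n = √(1.33×10⁻¹³) = 3.65×10⁻⁷ V = 365 nV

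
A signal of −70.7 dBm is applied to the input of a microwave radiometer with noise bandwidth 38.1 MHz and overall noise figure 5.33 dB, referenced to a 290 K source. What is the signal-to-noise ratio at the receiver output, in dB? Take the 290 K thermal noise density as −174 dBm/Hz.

22.2 dB

Noise floor: N = −174 + 10 log₁₀(B) + NF
10 log₁₀(3.81×10⁷) = 75.81 dB
N = −174 + 75.81 + 5.33 = −92.86 dBm
SNR = P_sig − N = −70.7 − (−92.86) = 22.16 dB → 22.2 dB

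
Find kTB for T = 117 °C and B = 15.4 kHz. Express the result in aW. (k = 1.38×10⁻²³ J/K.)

82.9 aW

T = 117 °C + 273.15 = 390.15 K
P_n = kTB = 1.38×10⁻²³ × 390.15 × 1.54×10⁴ = 8.29×10⁻¹⁷ W = 82.9 aW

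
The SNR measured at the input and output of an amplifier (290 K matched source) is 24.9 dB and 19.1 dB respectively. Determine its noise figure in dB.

NF (dB) = SNR_in(dB) − SNR_out(dB) when the source is at T₀
NF = 24.9 − 19.1 = 5.8 dB

5.8 dB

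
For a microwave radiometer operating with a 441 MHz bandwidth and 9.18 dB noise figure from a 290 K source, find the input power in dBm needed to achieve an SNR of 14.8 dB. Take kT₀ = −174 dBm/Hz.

Sensitivity = −174 + 10 log₁₀(B) + NF + SNR_min
= −174 + 86.44 + 9.18 + 14.8
= −63.58 dBm → −63.6 dBm

−63.6 dBm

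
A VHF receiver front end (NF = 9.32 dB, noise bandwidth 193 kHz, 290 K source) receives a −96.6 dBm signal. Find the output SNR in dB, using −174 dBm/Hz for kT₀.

Noise floor: N = −174 + 10 log₁₀(B) + NF
10 log₁₀(1.93×10⁵) = 52.86 dB
N = −174 + 52.86 + 9.32 = −111.82 dBm
SNR = P_sig − N = −96.6 − (−111.82) = 15.22 dB → 15.2 dB

15.2 dB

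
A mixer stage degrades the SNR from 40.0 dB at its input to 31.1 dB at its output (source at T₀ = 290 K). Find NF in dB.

8.9 dB

NF (dB) = SNR_in(dB) − SNR_out(dB) when the source is at T₀
NF = 40.0 − 31.1 = 8.9 dB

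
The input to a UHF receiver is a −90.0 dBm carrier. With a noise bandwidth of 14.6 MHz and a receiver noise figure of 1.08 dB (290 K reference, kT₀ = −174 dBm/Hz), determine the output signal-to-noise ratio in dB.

Noise floor: N = −174 + 10 log₁₀(B) + NF
10 log₁₀(1.46×10⁷) = 71.64 dB
N = −174 + 71.64 + 1.08 = −101.28 dBm
SNR = P_sig − N = −90.0 − (−101.28) = 11.28 dB → 11.3 dB

11.3 dB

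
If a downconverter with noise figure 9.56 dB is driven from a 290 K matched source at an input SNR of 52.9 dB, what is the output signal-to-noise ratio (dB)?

43.34 dB

By definition F = SNR_in/SNR_out, so in dB: SNR_out = SNR_in − NF
SNR_out = 52.9 − 9.56 = 43.34 dB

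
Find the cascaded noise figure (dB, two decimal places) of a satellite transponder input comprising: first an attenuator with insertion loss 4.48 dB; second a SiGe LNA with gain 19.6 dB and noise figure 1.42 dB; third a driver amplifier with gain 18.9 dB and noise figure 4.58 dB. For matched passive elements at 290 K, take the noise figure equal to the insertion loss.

5.96 dB

Convert to linear (a loss of L dB is a gain of −L dB): F_i = 10^(NF_i/10), G_i = 10^(G_i,dB/10)
  Stage 1: F_1 = 10^(4.48/10) = 2.805, G_1 = 10^(−4.48/10) = 0.3565
  Stage 2: F_2 = 10^(1.42/10) = 1.387, G_2 = 10^(19.6/10) = 91.20
  Stage 3: F_3 = 10^(4.58/10) = 2.871, G_3 = 10^(18.9/10) = 77.62
Friis cascade:
  F = 2.805 + (1.387 − 1)/0.3565 + (2.871 − 1)/32.51 = 3.948
NF = 10 log₁₀(3.948) = 5.96 dB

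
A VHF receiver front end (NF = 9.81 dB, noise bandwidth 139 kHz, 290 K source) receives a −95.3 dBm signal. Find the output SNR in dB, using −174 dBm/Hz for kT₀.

17.5 dB

Noise floor: N = −174 + 10 log₁₀(B) + NF
10 log₁₀(1.39×10⁵) = 51.43 dB
N = −174 + 51.43 + 9.81 = −112.76 dBm
SNR = P_sig − N = −95.3 − (−112.76) = 17.46 dB → 17.5 dB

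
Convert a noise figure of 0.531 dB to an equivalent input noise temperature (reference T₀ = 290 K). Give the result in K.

37.7 K

F = 10^(0.531/10) = 1.13006
T_e = (F − 1)·T₀ = (1.13006 − 1) × 290 = 37.7 K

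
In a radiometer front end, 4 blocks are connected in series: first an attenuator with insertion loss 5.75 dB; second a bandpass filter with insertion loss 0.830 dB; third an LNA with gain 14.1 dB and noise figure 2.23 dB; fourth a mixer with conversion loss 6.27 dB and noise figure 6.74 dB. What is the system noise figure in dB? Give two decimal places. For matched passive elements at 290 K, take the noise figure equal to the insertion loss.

Convert to linear (a loss of L dB is a gain of −L dB): F_i = 10^(NF_i/10), G_i = 10^(G_i,dB/10)
  Stage 1: F_1 = 10^(5.75/10) = 3.758, G_1 = 10^(−5.75/10) = 0.2661
  Stage 2: F_2 = 10^(0.830/10) = 1.211, G_2 = 10^(−0.830/10) = 0.8260
  Stage 3: F_3 = 10^(2.23/10) = 1.671, G_3 = 10^(14.1/10) = 25.70
  Stage 4: F_4 = 10^(6.74/10) = 4.721, G_4 = 10^(−6.27/10) = 0.2360
Friis cascade:
  F = 3.758 + (1.211 − 1)/0.2661 + (1.671 − 1)/0.2198 + (4.721 − 1)/5.649 = 8.262
NF = 10 log₁₀(8.262) = 9.17 dB

9.17 dB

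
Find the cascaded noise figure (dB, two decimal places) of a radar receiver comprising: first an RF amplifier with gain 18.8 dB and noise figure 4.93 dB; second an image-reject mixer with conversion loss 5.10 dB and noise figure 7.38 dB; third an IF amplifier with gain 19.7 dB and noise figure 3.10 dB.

Convert to linear (a loss of L dB is a gain of −L dB): F_i = 10^(NF_i/10), G_i = 10^(G_i,dB/10)
  Stage 1: F_1 = 10^(4.93/10) = 3.112, G_1 = 10^(18.8/10) = 75.86
  Stage 2: F_2 = 10^(7.38/10) = 5.470, G_2 = 10^(−5.10/10) = 0.3090
  Stage 3: F_3 = 10^(3.10/10) = 2.042, G_3 = 10^(19.7/10) = 93.33
Friis cascade:
  F = 3.112 + (5.470 − 1)/75.86 + (2.042 − 1)/23.44 = 3.215
NF = 10 log₁₀(3.215) = 5.07 dB

5.07 dB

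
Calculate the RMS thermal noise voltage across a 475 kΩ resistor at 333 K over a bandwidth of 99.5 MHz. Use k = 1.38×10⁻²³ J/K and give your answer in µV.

932 µV

V_n = √(4kTRB)
4kTRB = 4 × 1.38×10⁻²³ × 333 × 4.75×10⁵ × 9.95×10⁷ = 8.69×10⁻⁷ V²
V_n = √(8.69×10⁻⁷) = 9.32×10⁻⁴ V = 932 µV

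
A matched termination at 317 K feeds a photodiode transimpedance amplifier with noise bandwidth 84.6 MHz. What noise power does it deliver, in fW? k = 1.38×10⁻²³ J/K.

P_n = kTB = 1.38×10⁻²³ × 317 × 8.46×10⁷ = 3.70×10⁻¹³ W = 370 fW

370 fW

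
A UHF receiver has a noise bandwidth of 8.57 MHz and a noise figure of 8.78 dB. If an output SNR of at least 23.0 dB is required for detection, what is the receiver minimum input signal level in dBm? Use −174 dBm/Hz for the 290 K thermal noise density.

Sensitivity = −174 + 10 log₁₀(B) + NF + SNR_min
= −174 + 69.33 + 8.78 + 23.0
= −72.89 dBm → −72.9 dBm

−72.9 dBm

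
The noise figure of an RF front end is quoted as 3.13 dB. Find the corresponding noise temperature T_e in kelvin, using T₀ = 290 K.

306 K

F = 10^(3.13/10) = 2.05589
T_e = (F − 1)·T₀ = (2.05589 − 1) × 290 = 306 K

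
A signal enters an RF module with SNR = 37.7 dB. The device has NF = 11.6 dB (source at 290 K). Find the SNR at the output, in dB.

By definition F = SNR_in/SNR_out, so in dB: SNR_out = SNR_in − NF
SNR_out = 37.7 − 11.6 = 26.1 dB

26.1 dB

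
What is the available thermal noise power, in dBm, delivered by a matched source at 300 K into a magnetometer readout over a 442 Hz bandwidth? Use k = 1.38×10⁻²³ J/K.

−147.4 dBm

P_n = kTB = 1.38×10⁻²³ × 300 × 4.42×10² = 1.83×10⁻¹⁸ W
In dBm: 10 log₁₀(1.83×10⁻¹⁸ / 10⁻³) = −147.4 dBm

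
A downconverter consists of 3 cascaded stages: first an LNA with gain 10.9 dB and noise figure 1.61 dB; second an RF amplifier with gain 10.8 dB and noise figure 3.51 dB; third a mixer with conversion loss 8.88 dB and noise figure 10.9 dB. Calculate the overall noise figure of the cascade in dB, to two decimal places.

2.11 dB

Convert to linear (a loss of L dB is a gain of −L dB): F_i = 10^(NF_i/10), G_i = 10^(G_i,dB/10)
  Stage 1: F_1 = 10^(1.61/10) = 1.449, G_1 = 10^(10.9/10) = 12.30
  Stage 2: F_2 = 10^(3.51/10) = 2.244, G_2 = 10^(10.8/10) = 12.02
  Stage 3: F_3 = 10^(10.9/10) = 12.30, G_3 = 10^(−8.88/10) = 0.1294
Friis cascade:
  F = 1.449 + (2.244 − 1)/12.30 + (12.30 − 1)/147.9 = 1.626
NF = 10 log₁₀(1.626) = 2.11 dB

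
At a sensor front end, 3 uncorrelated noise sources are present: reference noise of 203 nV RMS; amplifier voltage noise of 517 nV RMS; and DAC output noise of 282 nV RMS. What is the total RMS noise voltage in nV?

Uncorrelated sources add in power (mean-square): V_tot = √(ΣV_i²)
V_tot = √[(2.03×10⁻⁷)² + (5.17×10⁻⁷)² + (2.82×10⁻⁷)²] = 6.23×10⁻⁷ V = 623 nV

623 nV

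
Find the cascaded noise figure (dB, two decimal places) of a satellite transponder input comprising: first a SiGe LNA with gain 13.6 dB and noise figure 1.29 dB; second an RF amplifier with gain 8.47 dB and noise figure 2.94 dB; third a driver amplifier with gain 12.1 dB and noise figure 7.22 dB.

1.51 dB

Convert to linear (a loss of L dB is a gain of −L dB): F_i = 10^(NF_i/10), G_i = 10^(G_i,dB/10)
  Stage 1: F_1 = 10^(1.29/10) = 1.346, G_1 = 10^(13.6/10) = 22.91
  Stage 2: F_2 = 10^(2.94/10) = 1.968, G_2 = 10^(8.47/10) = 7.031
  Stage 3: F_3 = 10^(7.22/10) = 5.272, G_3 = 10^(12.1/10) = 16.22
Friis cascade:
  F = 1.346 + (1.968 − 1)/22.91 + (5.272 − 1)/161.1 = 1.415
NF = 10 log₁₀(1.415) = 1.51 dB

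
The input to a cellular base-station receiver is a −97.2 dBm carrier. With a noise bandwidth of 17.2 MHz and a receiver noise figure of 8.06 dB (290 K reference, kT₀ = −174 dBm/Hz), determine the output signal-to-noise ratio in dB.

−3.6 dB

Noise floor: N = −174 + 10 log₁₀(B) + NF
10 log₁₀(1.72×10⁷) = 72.36 dB
N = −174 + 72.36 + 8.06 = −93.58 dBm
SNR = P_sig − N = −97.2 − (−93.58) = −3.62 dB → −3.6 dB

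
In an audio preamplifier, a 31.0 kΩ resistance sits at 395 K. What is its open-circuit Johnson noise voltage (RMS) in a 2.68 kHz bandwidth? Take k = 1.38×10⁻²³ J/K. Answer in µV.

1.35 µV

V_n = √(4kTRB)
4kTRB = 4 × 1.38×10⁻²³ × 395 × 3.10×10⁴ × 2.68×10³ = 1.81×10⁻¹² V²
V_n = √(1.81×10⁻¹²) = 1.35×10⁻⁶ V = 1.35 µV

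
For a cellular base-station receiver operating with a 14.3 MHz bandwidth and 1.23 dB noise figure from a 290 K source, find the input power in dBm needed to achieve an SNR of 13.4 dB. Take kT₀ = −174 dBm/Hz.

−87.8 dBm

Sensitivity = −174 + 10 log₁₀(B) + NF + SNR_min
= −174 + 71.55 + 1.23 + 13.4
= −87.82 dBm → −87.8 dBm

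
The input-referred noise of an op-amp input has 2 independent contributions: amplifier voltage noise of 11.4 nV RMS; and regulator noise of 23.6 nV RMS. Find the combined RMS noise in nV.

Uncorrelated sources add in power (mean-square): V_tot = √(ΣV_i²)
V_tot = √[(1.14×10⁻⁸)² + (2.36×10⁻⁸)²] = 2.62×10⁻⁸ V = 26.2 nV

26.2 nV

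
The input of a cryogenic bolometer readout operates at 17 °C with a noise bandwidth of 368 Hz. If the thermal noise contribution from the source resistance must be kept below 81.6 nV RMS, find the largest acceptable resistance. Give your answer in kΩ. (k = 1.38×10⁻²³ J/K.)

1.13 kΩ

T = 17 °C + 273.15 = 290.15 K
Johnson–Nyquist: V_n = √(4kTRB) ⇒ R = V_n² / (4kTB)
4kTB = 4 × 1.38×10⁻²³ × 290.15 × 3.68×10² = 5.89×10⁻¹⁸
R = (8.16×10⁻⁸)² / 5.89×10⁻¹⁸ = 1.13×10³ Ω = 1.13 kΩ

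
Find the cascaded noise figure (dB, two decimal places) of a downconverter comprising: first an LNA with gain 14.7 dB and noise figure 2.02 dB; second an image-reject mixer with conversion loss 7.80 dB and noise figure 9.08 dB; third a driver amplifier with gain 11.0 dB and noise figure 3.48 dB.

Convert to linear (a loss of L dB is a gain of −L dB): F_i = 10^(NF_i/10), G_i = 10^(G_i,dB/10)
  Stage 1: F_1 = 10^(2.02/10) = 1.592, G_1 = 10^(14.7/10) = 29.51
  Stage 2: F_2 = 10^(9.08/10) = 8.091, G_2 = 10^(−7.80/10) = 0.1660
  Stage 3: F_3 = 10^(3.48/10) = 2.228, G_3 = 10^(11.0/10) = 12.59
Friis cascade:
  F = 1.592 + (8.091 − 1)/29.51 + (2.228 − 1)/4.898 = 2.083
NF = 10 log₁₀(2.083) = 3.19 dB

3.19 dB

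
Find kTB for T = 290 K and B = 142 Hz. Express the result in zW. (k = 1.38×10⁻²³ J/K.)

P_n = kTB = 1.38×10⁻²³ × 290 × 1.42×10² = 5.68×10⁻¹⁹ W = 568 zW

568 zW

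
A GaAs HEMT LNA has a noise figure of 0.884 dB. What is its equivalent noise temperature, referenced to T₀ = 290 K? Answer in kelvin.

65.5 K

F = 10^(0.884/10) = 1.22574
T_e = (F − 1)·T₀ = (1.22574 − 1) × 290 = 65.5 K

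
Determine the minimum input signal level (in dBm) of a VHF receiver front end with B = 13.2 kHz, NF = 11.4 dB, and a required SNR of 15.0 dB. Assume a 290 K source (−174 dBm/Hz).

−106.4 dBm

Sensitivity = −174 + 10 log₁₀(B) + NF + SNR_min
= −174 + 41.21 + 11.4 + 15.0
= −106.39 dBm → −106.4 dBm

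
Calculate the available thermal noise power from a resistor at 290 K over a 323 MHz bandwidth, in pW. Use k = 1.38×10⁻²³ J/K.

1.29 pW

P_n = kTB = 1.38×10⁻²³ × 290 × 3.23×10⁸ = 1.29×10⁻¹² W = 1.29 pW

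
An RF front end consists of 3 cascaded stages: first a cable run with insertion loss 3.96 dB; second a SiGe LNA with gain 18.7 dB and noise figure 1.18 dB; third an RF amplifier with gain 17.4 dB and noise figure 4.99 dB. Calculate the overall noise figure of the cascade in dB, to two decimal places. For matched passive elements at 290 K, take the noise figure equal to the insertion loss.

5.24 dB

Convert to linear (a loss of L dB is a gain of −L dB): F_i = 10^(NF_i/10), G_i = 10^(G_i,dB/10)
  Stage 1: F_1 = 10^(3.96/10) = 2.489, G_1 = 10^(−3.96/10) = 0.4018
  Stage 2: F_2 = 10^(1.18/10) = 1.312, G_2 = 10^(18.7/10) = 74.13
  Stage 3: F_3 = 10^(4.99/10) = 3.155, G_3 = 10^(17.4/10) = 54.95
Friis cascade:
  F = 2.489 + (1.312 − 1)/0.4018 + (3.155 − 1)/29.79 = 3.338
NF = 10 log₁₀(3.338) = 5.24 dB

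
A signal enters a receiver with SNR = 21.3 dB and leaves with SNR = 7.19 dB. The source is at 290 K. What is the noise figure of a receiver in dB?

14.11 dB

NF (dB) = SNR_in(dB) − SNR_out(dB) when the source is at T₀
NF = 21.3 − 7.19 = 14.11 dB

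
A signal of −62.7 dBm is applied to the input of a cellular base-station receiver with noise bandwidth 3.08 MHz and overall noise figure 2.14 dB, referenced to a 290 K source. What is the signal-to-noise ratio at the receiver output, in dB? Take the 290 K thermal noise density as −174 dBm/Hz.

44.3 dB

Noise floor: N = −174 + 10 log₁₀(B) + NF
10 log₁₀(3.08×10⁶) = 64.89 dB
N = −174 + 64.89 + 2.14 = −106.97 dBm
SNR = P_sig − N = −62.7 − (−106.97) = 44.27 dB → 44.3 dB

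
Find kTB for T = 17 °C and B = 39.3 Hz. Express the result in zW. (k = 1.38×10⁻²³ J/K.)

157 zW

T = 17 °C + 273.15 = 290.15 K
P_n = kTB = 1.38×10⁻²³ × 290.15 × 3.93×10¹ = 1.57×10⁻¹⁹ W = 157 zW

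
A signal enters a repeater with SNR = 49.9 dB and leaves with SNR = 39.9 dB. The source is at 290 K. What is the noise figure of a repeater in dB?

NF (dB) = SNR_in(dB) − SNR_out(dB) when the source is at T₀
NF = 49.9 − 39.9 = 10.0 dB

10.0 dB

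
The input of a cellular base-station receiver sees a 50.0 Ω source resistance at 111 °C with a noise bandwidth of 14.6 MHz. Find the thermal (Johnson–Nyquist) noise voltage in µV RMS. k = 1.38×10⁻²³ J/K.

T = 111 °C + 273.15 = 384.15 K
V_n = √(4kTRB)
4kTRB = 4 × 1.38×10⁻²³ × 384.15 × 5.00×10¹ × 1.46×10⁷ = 1.55×10⁻¹¹ V²
V_n = √(1.55×10⁻¹¹) = 3.93×10⁻⁶ V = 3.93 µV

3.93 µV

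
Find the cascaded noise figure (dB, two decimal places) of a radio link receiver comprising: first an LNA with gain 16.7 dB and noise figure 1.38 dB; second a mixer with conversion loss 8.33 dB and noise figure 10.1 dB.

1.96 dB

Convert to linear (a loss of L dB is a gain of −L dB): F_i = 10^(NF_i/10), G_i = 10^(G_i,dB/10)
  Stage 1: F_1 = 10^(1.38/10) = 1.374, G_1 = 10^(16.7/10) = 46.77
  Stage 2: F_2 = 10^(10.1/10) = 10.23, G_2 = 10^(−8.33/10) = 0.1469
Friis cascade:
  F = 1.374 + (10.23 − 1)/46.77 = 1.571
NF = 10 log₁₀(1.571) = 1.96 dB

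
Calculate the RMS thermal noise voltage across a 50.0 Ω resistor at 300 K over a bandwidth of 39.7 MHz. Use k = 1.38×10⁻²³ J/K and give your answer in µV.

V_n = √(4kTRB)
4kTRB = 4 × 1.38×10⁻²³ × 300 × 5.00×10¹ × 3.97×10⁷ = 3.29×10⁻¹¹ V²
V_n = √(3.29×10⁻¹¹) = 5.73×10⁻⁶ V = 5.73 µV

5.73 µV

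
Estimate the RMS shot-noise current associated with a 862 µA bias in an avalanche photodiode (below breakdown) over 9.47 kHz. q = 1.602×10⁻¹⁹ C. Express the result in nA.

I_n = √(2qI·B)
2qI·B = 2 × 1.602×10⁻¹⁹ × 8.62×10⁻⁴ × 9.47×10³ = 2.62×10⁻¹⁸ A²
I_n = √(2.62×10⁻¹⁸) = 1.62×10⁻⁹ A = 1.62 nA

1.62 nA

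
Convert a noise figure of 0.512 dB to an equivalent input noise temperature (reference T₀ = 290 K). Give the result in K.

36.3 K

F = 10^(0.512/10) = 1.12512
T_e = (F − 1)·T₀ = (1.12512 − 1) × 290 = 36.3 K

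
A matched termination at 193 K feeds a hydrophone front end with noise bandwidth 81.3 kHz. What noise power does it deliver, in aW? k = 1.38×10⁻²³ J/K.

217 aW

P_n = kTB = 1.38×10⁻²³ × 193 × 8.13×10⁴ = 2.17×10⁻¹⁶ W = 217 aW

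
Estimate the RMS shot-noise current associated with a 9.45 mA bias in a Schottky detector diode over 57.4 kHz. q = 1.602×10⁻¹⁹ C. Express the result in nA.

I_n = √(2qI·B)
2qI·B = 2 × 1.602×10⁻¹⁹ × 9.45×10⁻³ × 5.74×10⁴ = 1.74×10⁻¹⁶ A²
I_n = √(1.74×10⁻¹⁶) = 1.32×10⁻⁸ A = 13.2 nA

13.2 nA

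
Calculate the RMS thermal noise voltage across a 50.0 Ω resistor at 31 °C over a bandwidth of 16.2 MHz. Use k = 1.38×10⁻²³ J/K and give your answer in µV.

T = 31 °C + 273.15 = 304.15 K
V_n = √(4kTRB)
4kTRB = 4 × 1.38×10⁻²³ × 304.15 × 5.00×10¹ × 1.62×10⁷ = 1.36×10⁻¹¹ V²
V_n = √(1.36×10⁻¹¹) = 3.69×10⁻⁶ V = 3.69 µV

3.69 µV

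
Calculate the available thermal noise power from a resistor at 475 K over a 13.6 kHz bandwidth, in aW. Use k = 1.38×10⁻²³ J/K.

89.1 aW

P_n = kTB = 1.38×10⁻²³ × 475 × 1.36×10⁴ = 8.91×10⁻¹⁷ W = 89.1 aW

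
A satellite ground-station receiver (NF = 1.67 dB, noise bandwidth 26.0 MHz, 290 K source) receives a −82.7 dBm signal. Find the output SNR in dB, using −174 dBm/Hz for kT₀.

Noise floor: N = −174 + 10 log₁₀(B) + NF
10 log₁₀(2.60×10⁷) = 74.15 dB
N = −174 + 74.15 + 1.67 = −98.18 dBm
SNR = P_sig − N = −82.7 − (−98.18) = 15.48 dB → 15.5 dB

15.5 dB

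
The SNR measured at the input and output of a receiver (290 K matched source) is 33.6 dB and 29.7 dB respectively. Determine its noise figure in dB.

NF (dB) = SNR_in(dB) − SNR_out(dB) when the source is at T₀
NF = 33.6 − 29.7 = 3.9 dB

3.9 dB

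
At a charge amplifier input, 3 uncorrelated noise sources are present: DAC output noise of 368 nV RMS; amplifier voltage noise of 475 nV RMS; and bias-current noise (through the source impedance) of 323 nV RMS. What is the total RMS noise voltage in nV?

Uncorrelated sources add in power (mean-square): V_tot = √(ΣV_i²)
V_tot = √[(3.68×10⁻⁷)² + (4.75×10⁻⁷)² + (3.23×10⁻⁷)²] = 6.82×10⁻⁷ V = 682 nV

682 nV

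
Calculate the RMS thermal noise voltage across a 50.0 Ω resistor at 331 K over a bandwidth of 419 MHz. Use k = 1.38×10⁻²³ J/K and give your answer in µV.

V_n = √(4kTRB)
4kTRB = 4 × 1.38×10⁻²³ × 331 × 5.00×10¹ × 4.19×10⁸ = 3.83×10⁻¹⁰ V²
V_n = √(3.83×10⁻¹⁰) = 1.96×10⁻⁵ V = 19.6 µV

19.6 µV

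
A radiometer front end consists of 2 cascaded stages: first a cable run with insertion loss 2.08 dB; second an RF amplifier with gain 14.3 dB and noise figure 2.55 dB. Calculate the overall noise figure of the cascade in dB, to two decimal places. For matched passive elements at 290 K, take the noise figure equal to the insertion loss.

Convert to linear (a loss of L dB is a gain of −L dB): F_i = 10^(NF_i/10), G_i = 10^(G_i,dB/10)
  Stage 1: F_1 = 10^(2.08/10) = 1.614, G_1 = 10^(−2.08/10) = 0.6194
  Stage 2: F_2 = 10^(2.55/10) = 1.799, G_2 = 10^(14.3/10) = 26.92
Friis cascade:
  F = 1.614 + (1.799 − 1)/0.6194 = 2.904
NF = 10 log₁₀(2.904) = 4.63 dB

4.63 dB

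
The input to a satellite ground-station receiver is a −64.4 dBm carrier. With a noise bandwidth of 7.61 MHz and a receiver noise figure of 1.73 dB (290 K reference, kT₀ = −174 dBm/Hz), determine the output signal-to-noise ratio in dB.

Noise floor: N = −174 + 10 log₁₀(B) + NF
10 log₁₀(7.61×10⁶) = 68.81 dB
N = −174 + 68.81 + 1.73 = −103.46 dBm
SNR = P_sig − N = −64.4 − (−103.46) = 39.06 dB → 39.1 dB

39.1 dB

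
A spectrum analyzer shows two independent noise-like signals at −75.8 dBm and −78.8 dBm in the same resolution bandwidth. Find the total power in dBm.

Convert to linear, add, convert back:
P₁ = 2.63×10⁻¹¹ W, P₂ = 1.32×10⁻¹¹ W
P_tot = 3.95×10⁻¹¹ W → 10 log₁₀(P_tot / 10⁻³) = −74.0 dBm

−74.0 dBm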